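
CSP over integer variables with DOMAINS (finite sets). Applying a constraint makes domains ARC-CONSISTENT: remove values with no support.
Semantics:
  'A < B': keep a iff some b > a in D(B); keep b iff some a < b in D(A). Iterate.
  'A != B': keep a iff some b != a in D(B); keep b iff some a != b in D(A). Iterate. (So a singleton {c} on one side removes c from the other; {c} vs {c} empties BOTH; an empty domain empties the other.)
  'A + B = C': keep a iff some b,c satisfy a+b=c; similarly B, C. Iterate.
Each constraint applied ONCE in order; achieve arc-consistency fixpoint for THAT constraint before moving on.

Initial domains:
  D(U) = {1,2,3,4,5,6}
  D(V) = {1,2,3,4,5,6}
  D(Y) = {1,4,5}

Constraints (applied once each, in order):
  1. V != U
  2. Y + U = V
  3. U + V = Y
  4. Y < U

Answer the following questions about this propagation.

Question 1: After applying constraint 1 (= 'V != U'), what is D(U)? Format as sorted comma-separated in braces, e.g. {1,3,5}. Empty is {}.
Answer: {1,2,3,4,5,6}

Derivation:
Constraint 1 (V != U) on D(V)={1,2,3,4,5,6} D(U)={1,2,3,4,5,6}: no change
So after constraint 1: D(U) = {1,2,3,4,5,6}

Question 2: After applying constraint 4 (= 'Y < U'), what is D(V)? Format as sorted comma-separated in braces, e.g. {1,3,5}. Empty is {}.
Answer: {2,3,4}

Derivation:
Constraint 1 (V != U) on D(V)={1,2,3,4,5,6} D(U)={1,2,3,4,5,6}: no change
Constraint 2 (Y + U = V) on D(Y)={1,4,5} D(U)={1,2,3,4,5,6} D(V)={1,2,3,4,5,6}: U {1,2,3,4,5,6}->{1,2,3,4,5}; V {1,2,3,4,5,6}->{2,3,4,5,6}
Constraint 3 (U + V = Y) on D(U)={1,2,3,4,5} D(V)={2,3,4,5,6} D(Y)={1,4,5}: U {1,2,3,4,5}->{1,2,3}; V {2,3,4,5,6}->{2,3,4}; Y {1,4,5}->{4,5}
Constraint 4 (Y < U) on D(Y)={4,5} D(U)={1,2,3}: Y {4,5}->{}; U {1,2,3}->{}
So after constraint 4: D(V) = {2,3,4}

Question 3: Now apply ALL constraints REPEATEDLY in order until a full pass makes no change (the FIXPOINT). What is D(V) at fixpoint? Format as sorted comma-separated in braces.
Answer: {}

Derivation:
pass 0 (initial): D(V)={1,2,3,4,5,6}
pass 1: U {1,2,3,4,5,6}->{}; V {1,2,3,4,5,6}->{2,3,4}; Y {1,4,5}->{}
pass 2: V {2,3,4}->{}
pass 3: no change
Fixpoint after 3 passes: D(V) = {}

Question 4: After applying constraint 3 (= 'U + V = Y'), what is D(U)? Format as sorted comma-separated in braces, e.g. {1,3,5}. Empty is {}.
Constraint 1 (V != U) on D(V)={1,2,3,4,5,6} D(U)={1,2,3,4,5,6}: no change
Constraint 2 (Y + U = V) on D(Y)={1,4,5} D(U)={1,2,3,4,5,6} D(V)={1,2,3,4,5,6}: U {1,2,3,4,5,6}->{1,2,3,4,5}; V {1,2,3,4,5,6}->{2,3,4,5,6}
Constraint 3 (U + V = Y) on D(U)={1,2,3,4,5} D(V)={2,3,4,5,6} D(Y)={1,4,5}: U {1,2,3,4,5}->{1,2,3}; V {2,3,4,5,6}->{2,3,4}; Y {1,4,5}->{4,5}
So after constraint 3: D(U) = {1,2,3}

Answer: {1,2,3}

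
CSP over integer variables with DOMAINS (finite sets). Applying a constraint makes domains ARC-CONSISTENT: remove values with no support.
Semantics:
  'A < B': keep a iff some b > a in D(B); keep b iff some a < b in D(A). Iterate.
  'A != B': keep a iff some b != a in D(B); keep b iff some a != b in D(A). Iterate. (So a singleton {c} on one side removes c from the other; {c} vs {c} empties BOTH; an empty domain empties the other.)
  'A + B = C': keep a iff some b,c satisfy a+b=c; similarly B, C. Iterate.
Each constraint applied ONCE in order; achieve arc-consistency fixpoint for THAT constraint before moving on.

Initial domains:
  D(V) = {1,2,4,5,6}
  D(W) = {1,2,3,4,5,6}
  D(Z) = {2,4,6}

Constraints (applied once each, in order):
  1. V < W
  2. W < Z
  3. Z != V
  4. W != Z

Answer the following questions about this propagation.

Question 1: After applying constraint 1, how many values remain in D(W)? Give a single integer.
Constraint 1 (V < W) on D(V)={1,2,4,5,6} D(W)={1,2,3,4,5,6}: V {1,2,4,5,6}->{1,2,4,5}; W {1,2,3,4,5,6}->{2,3,4,5,6}
So after constraint 1: D(W)={2,3,4,5,6}, size = 5

Answer: 5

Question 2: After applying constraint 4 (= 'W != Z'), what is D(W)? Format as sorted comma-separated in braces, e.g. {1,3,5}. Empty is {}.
Answer: {2,3,4,5}

Derivation:
Constraint 1 (V < W) on D(V)={1,2,4,5,6} D(W)={1,2,3,4,5,6}: V {1,2,4,5,6}->{1,2,4,5}; W {1,2,3,4,5,6}->{2,3,4,5,6}
Constraint 2 (W < Z) on D(W)={2,3,4,5,6} D(Z)={2,4,6}: W {2,3,4,5,6}->{2,3,4,5}; Z {2,4,6}->{4,6}
Constraint 3 (Z != V) on D(Z)={4,6} D(V)={1,2,4,5}: no change
Constraint 4 (W != Z) on D(W)={2,3,4,5} D(Z)={4,6}: no change
So after constraint 4: D(W) = {2,3,4,5}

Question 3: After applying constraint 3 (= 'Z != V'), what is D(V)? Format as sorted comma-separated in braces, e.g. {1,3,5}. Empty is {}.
Answer: {1,2,4,5}

Derivation:
Constraint 1 (V < W) on D(V)={1,2,4,5,6} D(W)={1,2,3,4,5,6}: V {1,2,4,5,6}->{1,2,4,5}; W {1,2,3,4,5,6}->{2,3,4,5,6}
Constraint 2 (W < Z) on D(W)={2,3,4,5,6} D(Z)={2,4,6}: W {2,3,4,5,6}->{2,3,4,5}; Z {2,4,6}->{4,6}
Constraint 3 (Z != V) on D(Z)={4,6} D(V)={1,2,4,5}: no change
So after constraint 3: D(V) = {1,2,4,5}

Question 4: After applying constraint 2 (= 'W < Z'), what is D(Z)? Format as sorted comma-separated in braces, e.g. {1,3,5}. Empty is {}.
Answer: {4,6}

Derivation:
Constraint 1 (V < W) on D(V)={1,2,4,5,6} D(W)={1,2,3,4,5,6}: V {1,2,4,5,6}->{1,2,4,5}; W {1,2,3,4,5,6}->{2,3,4,5,6}
Constraint 2 (W < Z) on D(W)={2,3,4,5,6} D(Z)={2,4,6}: W {2,3,4,5,6}->{2,3,4,5}; Z {2,4,6}->{4,6}
So after constraint 2: D(Z) = {4,6}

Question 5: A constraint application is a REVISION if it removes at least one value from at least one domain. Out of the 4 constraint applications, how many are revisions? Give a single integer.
Constraint 1 (V < W) on D(V)={1,2,4,5,6} D(W)={1,2,3,4,5,6}: V {1,2,4,5,6}->{1,2,4,5}; W {1,2,3,4,5,6}->{2,3,4,5,6} => REVISION
Constraint 2 (W < Z) on D(W)={2,3,4,5,6} D(Z)={2,4,6}: W {2,3,4,5,6}->{2,3,4,5}; Z {2,4,6}->{4,6} => REVISION
Constraint 3 (Z != V) on D(Z)={4,6} D(V)={1,2,4,5}: no change => not a revision
Constraint 4 (W != Z) on D(W)={2,3,4,5} D(Z)={4,6}: no change => not a revision
Total revisions = 2

Answer: 2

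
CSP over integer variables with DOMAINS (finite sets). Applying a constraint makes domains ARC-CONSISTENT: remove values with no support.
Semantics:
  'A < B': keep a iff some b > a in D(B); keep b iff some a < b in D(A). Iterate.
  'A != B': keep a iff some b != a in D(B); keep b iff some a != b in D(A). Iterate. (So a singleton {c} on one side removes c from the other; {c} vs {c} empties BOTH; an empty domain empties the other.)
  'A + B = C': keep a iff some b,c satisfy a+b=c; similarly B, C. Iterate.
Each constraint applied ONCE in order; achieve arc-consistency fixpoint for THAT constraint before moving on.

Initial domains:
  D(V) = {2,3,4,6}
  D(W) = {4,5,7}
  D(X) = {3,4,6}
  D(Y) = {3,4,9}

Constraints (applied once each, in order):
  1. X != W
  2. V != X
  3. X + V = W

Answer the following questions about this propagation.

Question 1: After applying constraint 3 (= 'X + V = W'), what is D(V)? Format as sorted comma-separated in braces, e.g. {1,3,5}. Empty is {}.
Constraint 1 (X != W) on D(X)={3,4,6} D(W)={4,5,7}: no change
Constraint 2 (V != X) on D(V)={2,3,4,6} D(X)={3,4,6}: no change
Constraint 3 (X + V = W) on D(X)={3,4,6} D(V)={2,3,4,6} D(W)={4,5,7}: X {3,4,6}->{3,4}; V {2,3,4,6}->{2,3,4}; W {4,5,7}->{5,7}
So after constraint 3: D(V) = {2,3,4}

Answer: {2,3,4}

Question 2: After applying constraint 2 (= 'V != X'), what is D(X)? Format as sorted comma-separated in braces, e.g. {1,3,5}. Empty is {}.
Answer: {3,4,6}

Derivation:
Constraint 1 (X != W) on D(X)={3,4,6} D(W)={4,5,7}: no change
Constraint 2 (V != X) on D(V)={2,3,4,6} D(X)={3,4,6}: no change
So after constraint 2: D(X) = {3,4,6}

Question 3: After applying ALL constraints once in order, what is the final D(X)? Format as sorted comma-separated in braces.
Constraint 1 (X != W) on D(X)={3,4,6} D(W)={4,5,7}: no change
Constraint 2 (V != X) on D(V)={2,3,4,6} D(X)={3,4,6}: no change
Constraint 3 (X + V = W) on D(X)={3,4,6} D(V)={2,3,4,6} D(W)={4,5,7}: X {3,4,6}->{3,4}; V {2,3,4,6}->{2,3,4}; W {4,5,7}->{5,7}
So after all 3 constraints: D(X) = {3,4}

Answer: {3,4}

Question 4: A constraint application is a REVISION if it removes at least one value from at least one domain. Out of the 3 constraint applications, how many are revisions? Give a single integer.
Constraint 1 (X != W) on D(X)={3,4,6} D(W)={4,5,7}: no change => not a revision
Constraint 2 (V != X) on D(V)={2,3,4,6} D(X)={3,4,6}: no change => not a revision
Constraint 3 (X + V = W) on D(X)={3,4,6} D(V)={2,3,4,6} D(W)={4,5,7}: X {3,4,6}->{3,4}; V {2,3,4,6}->{2,3,4}; W {4,5,7}->{5,7} => REVISION
Total revisions = 1

Answer: 1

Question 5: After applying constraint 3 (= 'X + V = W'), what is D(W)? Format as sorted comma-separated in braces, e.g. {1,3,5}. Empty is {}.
Answer: {5,7}

Derivation:
Constraint 1 (X != W) on D(X)={3,4,6} D(W)={4,5,7}: no change
Constraint 2 (V != X) on D(V)={2,3,4,6} D(X)={3,4,6}: no change
Constraint 3 (X + V = W) on D(X)={3,4,6} D(V)={2,3,4,6} D(W)={4,5,7}: X {3,4,6}->{3,4}; V {2,3,4,6}->{2,3,4}; W {4,5,7}->{5,7}
So after constraint 3: D(W) = {5,7}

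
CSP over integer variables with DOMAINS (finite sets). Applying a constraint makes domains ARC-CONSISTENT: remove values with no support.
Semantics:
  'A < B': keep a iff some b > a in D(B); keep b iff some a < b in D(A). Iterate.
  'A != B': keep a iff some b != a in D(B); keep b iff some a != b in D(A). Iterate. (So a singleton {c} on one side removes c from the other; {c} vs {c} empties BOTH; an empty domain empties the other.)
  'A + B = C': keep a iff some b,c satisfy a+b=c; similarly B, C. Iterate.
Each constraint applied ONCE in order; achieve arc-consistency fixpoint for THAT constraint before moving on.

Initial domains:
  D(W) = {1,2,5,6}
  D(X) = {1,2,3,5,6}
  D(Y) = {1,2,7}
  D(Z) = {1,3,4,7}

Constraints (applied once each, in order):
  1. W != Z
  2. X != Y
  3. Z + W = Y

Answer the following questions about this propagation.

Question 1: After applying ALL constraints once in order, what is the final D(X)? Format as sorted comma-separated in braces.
Answer: {1,2,3,5,6}

Derivation:
Constraint 1 (W != Z) on D(W)={1,2,5,6} D(Z)={1,3,4,7}: no change
Constraint 2 (X != Y) on D(X)={1,2,3,5,6} D(Y)={1,2,7}: no change
Constraint 3 (Z + W = Y) on D(Z)={1,3,4,7} D(W)={1,2,5,6} D(Y)={1,2,7}: Z {1,3,4,7}->{1}; W {1,2,5,6}->{1,6}; Y {1,2,7}->{2,7}
So after all 3 constraints: D(X) = {1,2,3,5,6}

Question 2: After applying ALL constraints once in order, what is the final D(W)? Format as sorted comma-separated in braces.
Answer: {1,6}

Derivation:
Constraint 1 (W != Z) on D(W)={1,2,5,6} D(Z)={1,3,4,7}: no change
Constraint 2 (X != Y) on D(X)={1,2,3,5,6} D(Y)={1,2,7}: no change
Constraint 3 (Z + W = Y) on D(Z)={1,3,4,7} D(W)={1,2,5,6} D(Y)={1,2,7}: Z {1,3,4,7}->{1}; W {1,2,5,6}->{1,6}; Y {1,2,7}->{2,7}
So after all 3 constraints: D(W) = {1,6}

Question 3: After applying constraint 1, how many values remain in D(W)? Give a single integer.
Answer: 4

Derivation:
Constraint 1 (W != Z) on D(W)={1,2,5,6} D(Z)={1,3,4,7}: no change
So after constraint 1: D(W)={1,2,5,6}, size = 4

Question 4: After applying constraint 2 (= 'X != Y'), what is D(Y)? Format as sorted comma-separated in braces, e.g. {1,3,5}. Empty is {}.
Answer: {1,2,7}

Derivation:
Constraint 1 (W != Z) on D(W)={1,2,5,6} D(Z)={1,3,4,7}: no change
Constraint 2 (X != Y) on D(X)={1,2,3,5,6} D(Y)={1,2,7}: no change
So after constraint 2: D(Y) = {1,2,7}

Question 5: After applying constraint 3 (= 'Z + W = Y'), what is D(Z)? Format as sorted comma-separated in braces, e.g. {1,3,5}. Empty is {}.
Answer: {1}

Derivation:
Constraint 1 (W != Z) on D(W)={1,2,5,6} D(Z)={1,3,4,7}: no change
Constraint 2 (X != Y) on D(X)={1,2,3,5,6} D(Y)={1,2,7}: no change
Constraint 3 (Z + W = Y) on D(Z)={1,3,4,7} D(W)={1,2,5,6} D(Y)={1,2,7}: Z {1,3,4,7}->{1}; W {1,2,5,6}->{1,6}; Y {1,2,7}->{2,7}
So after constraint 3: D(Z) = {1}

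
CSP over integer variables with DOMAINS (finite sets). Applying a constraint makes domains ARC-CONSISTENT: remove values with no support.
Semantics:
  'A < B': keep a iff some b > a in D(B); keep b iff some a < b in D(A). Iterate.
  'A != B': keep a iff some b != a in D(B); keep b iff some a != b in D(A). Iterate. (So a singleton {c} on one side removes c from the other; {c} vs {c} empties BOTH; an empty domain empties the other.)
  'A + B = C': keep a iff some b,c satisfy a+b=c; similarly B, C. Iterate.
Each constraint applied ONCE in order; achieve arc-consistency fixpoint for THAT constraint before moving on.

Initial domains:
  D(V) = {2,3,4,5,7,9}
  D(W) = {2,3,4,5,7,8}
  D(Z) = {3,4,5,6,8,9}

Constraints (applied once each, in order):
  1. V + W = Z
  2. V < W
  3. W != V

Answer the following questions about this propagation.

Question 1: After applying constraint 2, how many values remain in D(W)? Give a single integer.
Constraint 1 (V + W = Z) on D(V)={2,3,4,5,7,9} D(W)={2,3,4,5,7,8} D(Z)={3,4,5,6,8,9}: V {2,3,4,5,7,9}->{2,3,4,5,7}; W {2,3,4,5,7,8}->{2,3,4,5,7}; Z {3,4,5,6,8,9}->{4,5,6,8,9}
Constraint 2 (V < W) on D(V)={2,3,4,5,7} D(W)={2,3,4,5,7}: V {2,3,4,5,7}->{2,3,4,5}; W {2,3,4,5,7}->{3,4,5,7}
So after constraint 2: D(W)={3,4,5,7}, size = 4

Answer: 4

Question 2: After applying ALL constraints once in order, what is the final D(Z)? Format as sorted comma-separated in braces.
Answer: {4,5,6,8,9}

Derivation:
Constraint 1 (V + W = Z) on D(V)={2,3,4,5,7,9} D(W)={2,3,4,5,7,8} D(Z)={3,4,5,6,8,9}: V {2,3,4,5,7,9}->{2,3,4,5,7}; W {2,3,4,5,7,8}->{2,3,4,5,7}; Z {3,4,5,6,8,9}->{4,5,6,8,9}
Constraint 2 (V < W) on D(V)={2,3,4,5,7} D(W)={2,3,4,5,7}: V {2,3,4,5,7}->{2,3,4,5}; W {2,3,4,5,7}->{3,4,5,7}
Constraint 3 (W != V) on D(W)={3,4,5,7} D(V)={2,3,4,5}: no change
So after all 3 constraints: D(Z) = {4,5,6,8,9}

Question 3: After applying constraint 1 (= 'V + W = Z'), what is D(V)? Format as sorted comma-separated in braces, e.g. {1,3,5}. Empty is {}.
Answer: {2,3,4,5,7}

Derivation:
Constraint 1 (V + W = Z) on D(V)={2,3,4,5,7,9} D(W)={2,3,4,5,7,8} D(Z)={3,4,5,6,8,9}: V {2,3,4,5,7,9}->{2,3,4,5,7}; W {2,3,4,5,7,8}->{2,3,4,5,7}; Z {3,4,5,6,8,9}->{4,5,6,8,9}
So after constraint 1: D(V) = {2,3,4,5,7}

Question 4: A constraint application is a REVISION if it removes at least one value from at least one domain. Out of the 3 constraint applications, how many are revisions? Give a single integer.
Answer: 2

Derivation:
Constraint 1 (V + W = Z) on D(V)={2,3,4,5,7,9} D(W)={2,3,4,5,7,8} D(Z)={3,4,5,6,8,9}: V {2,3,4,5,7,9}->{2,3,4,5,7}; W {2,3,4,5,7,8}->{2,3,4,5,7}; Z {3,4,5,6,8,9}->{4,5,6,8,9} => REVISION
Constraint 2 (V < W) on D(V)={2,3,4,5,7} D(W)={2,3,4,5,7}: V {2,3,4,5,7}->{2,3,4,5}; W {2,3,4,5,7}->{3,4,5,7} => REVISION
Constraint 3 (W != V) on D(W)={3,4,5,7} D(V)={2,3,4,5}: no change => not a revision
Total revisions = 2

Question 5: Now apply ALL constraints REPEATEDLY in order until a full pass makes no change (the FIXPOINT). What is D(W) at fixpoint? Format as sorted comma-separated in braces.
pass 0 (initial): D(W)={2,3,4,5,7,8}
pass 1: V {2,3,4,5,7,9}->{2,3,4,5}; W {2,3,4,5,7,8}->{3,4,5,7}; Z {3,4,5,6,8,9}->{4,5,6,8,9}
pass 2: Z {4,5,6,8,9}->{5,6,8,9}
pass 3: no change
Fixpoint after 3 passes: D(W) = {3,4,5,7}

Answer: {3,4,5,7}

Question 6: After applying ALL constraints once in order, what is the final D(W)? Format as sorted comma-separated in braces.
Constraint 1 (V + W = Z) on D(V)={2,3,4,5,7,9} D(W)={2,3,4,5,7,8} D(Z)={3,4,5,6,8,9}: V {2,3,4,5,7,9}->{2,3,4,5,7}; W {2,3,4,5,7,8}->{2,3,4,5,7}; Z {3,4,5,6,8,9}->{4,5,6,8,9}
Constraint 2 (V < W) on D(V)={2,3,4,5,7} D(W)={2,3,4,5,7}: V {2,3,4,5,7}->{2,3,4,5}; W {2,3,4,5,7}->{3,4,5,7}
Constraint 3 (W != V) on D(W)={3,4,5,7} D(V)={2,3,4,5}: no change
So after all 3 constraints: D(W) = {3,4,5,7}

Answer: {3,4,5,7}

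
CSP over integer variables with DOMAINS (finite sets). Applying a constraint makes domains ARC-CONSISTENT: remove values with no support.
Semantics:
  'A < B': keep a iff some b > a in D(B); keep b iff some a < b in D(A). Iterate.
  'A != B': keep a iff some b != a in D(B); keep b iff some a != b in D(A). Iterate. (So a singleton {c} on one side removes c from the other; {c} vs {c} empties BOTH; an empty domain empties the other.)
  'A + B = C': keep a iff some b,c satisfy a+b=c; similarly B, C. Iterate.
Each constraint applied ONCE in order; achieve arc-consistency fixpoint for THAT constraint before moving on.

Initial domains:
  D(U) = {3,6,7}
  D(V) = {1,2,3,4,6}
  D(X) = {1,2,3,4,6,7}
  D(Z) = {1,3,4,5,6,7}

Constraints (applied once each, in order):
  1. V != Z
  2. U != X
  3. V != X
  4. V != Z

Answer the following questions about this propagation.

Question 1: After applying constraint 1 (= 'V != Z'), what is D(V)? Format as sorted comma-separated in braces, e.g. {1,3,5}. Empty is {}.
Answer: {1,2,3,4,6}

Derivation:
Constraint 1 (V != Z) on D(V)={1,2,3,4,6} D(Z)={1,3,4,5,6,7}: no change
So after constraint 1: D(V) = {1,2,3,4,6}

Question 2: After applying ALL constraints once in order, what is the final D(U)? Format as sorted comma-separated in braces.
Answer: {3,6,7}

Derivation:
Constraint 1 (V != Z) on D(V)={1,2,3,4,6} D(Z)={1,3,4,5,6,7}: no change
Constraint 2 (U != X) on D(U)={3,6,7} D(X)={1,2,3,4,6,7}: no change
Constraint 3 (V != X) on D(V)={1,2,3,4,6} D(X)={1,2,3,4,6,7}: no change
Constraint 4 (V != Z) on D(V)={1,2,3,4,6} D(Z)={1,3,4,5,6,7}: no change
So after all 4 constraints: D(U) = {3,6,7}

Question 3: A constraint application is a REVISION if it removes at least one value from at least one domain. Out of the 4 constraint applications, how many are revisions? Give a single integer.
Constraint 1 (V != Z) on D(V)={1,2,3,4,6} D(Z)={1,3,4,5,6,7}: no change => not a revision
Constraint 2 (U != X) on D(U)={3,6,7} D(X)={1,2,3,4,6,7}: no change => not a revision
Constraint 3 (V != X) on D(V)={1,2,3,4,6} D(X)={1,2,3,4,6,7}: no change => not a revision
Constraint 4 (V != Z) on D(V)={1,2,3,4,6} D(Z)={1,3,4,5,6,7}: no change => not a revision
Total revisions = 0

Answer: 0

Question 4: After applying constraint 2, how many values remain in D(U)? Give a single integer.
Constraint 1 (V != Z) on D(V)={1,2,3,4,6} D(Z)={1,3,4,5,6,7}: no change
Constraint 2 (U != X) on D(U)={3,6,7} D(X)={1,2,3,4,6,7}: no change
So after constraint 2: D(U)={3,6,7}, size = 3

Answer: 3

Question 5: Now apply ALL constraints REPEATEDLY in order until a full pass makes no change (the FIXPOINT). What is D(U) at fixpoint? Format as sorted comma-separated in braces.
Answer: {3,6,7}

Derivation:
pass 0 (initial): D(U)={3,6,7}
pass 1: no change
Fixpoint after 1 passes: D(U) = {3,6,7}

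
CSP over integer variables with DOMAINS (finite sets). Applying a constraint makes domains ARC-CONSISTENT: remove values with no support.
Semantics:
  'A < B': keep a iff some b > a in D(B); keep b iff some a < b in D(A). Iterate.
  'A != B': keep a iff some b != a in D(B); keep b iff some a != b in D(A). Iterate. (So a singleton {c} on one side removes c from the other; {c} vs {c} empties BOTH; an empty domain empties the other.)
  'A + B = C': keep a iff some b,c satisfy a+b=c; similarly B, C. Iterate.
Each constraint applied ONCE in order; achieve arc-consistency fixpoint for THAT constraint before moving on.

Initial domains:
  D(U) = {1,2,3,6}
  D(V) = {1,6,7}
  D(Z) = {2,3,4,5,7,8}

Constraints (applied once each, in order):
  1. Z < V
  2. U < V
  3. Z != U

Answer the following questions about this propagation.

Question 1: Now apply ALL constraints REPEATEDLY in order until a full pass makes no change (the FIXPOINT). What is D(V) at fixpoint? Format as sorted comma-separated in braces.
Answer: {6,7}

Derivation:
pass 0 (initial): D(V)={1,6,7}
pass 1: V {1,6,7}->{6,7}; Z {2,3,4,5,7,8}->{2,3,4,5}
pass 2: no change
Fixpoint after 2 passes: D(V) = {6,7}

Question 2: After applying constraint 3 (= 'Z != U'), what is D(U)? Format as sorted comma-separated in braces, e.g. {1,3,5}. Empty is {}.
Constraint 1 (Z < V) on D(Z)={2,3,4,5,7,8} D(V)={1,6,7}: Z {2,3,4,5,7,8}->{2,3,4,5}; V {1,6,7}->{6,7}
Constraint 2 (U < V) on D(U)={1,2,3,6} D(V)={6,7}: no change
Constraint 3 (Z != U) on D(Z)={2,3,4,5} D(U)={1,2,3,6}: no change
So after constraint 3: D(U) = {1,2,3,6}

Answer: {1,2,3,6}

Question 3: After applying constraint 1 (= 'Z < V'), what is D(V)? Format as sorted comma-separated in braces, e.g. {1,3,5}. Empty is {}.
Constraint 1 (Z < V) on D(Z)={2,3,4,5,7,8} D(V)={1,6,7}: Z {2,3,4,5,7,8}->{2,3,4,5}; V {1,6,7}->{6,7}
So after constraint 1: D(V) = {6,7}

Answer: {6,7}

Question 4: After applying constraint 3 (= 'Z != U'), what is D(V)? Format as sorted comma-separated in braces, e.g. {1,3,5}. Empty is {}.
Answer: {6,7}

Derivation:
Constraint 1 (Z < V) on D(Z)={2,3,4,5,7,8} D(V)={1,6,7}: Z {2,3,4,5,7,8}->{2,3,4,5}; V {1,6,7}->{6,7}
Constraint 2 (U < V) on D(U)={1,2,3,6} D(V)={6,7}: no change
Constraint 3 (Z != U) on D(Z)={2,3,4,5} D(U)={1,2,3,6}: no change
So after constraint 3: D(V) = {6,7}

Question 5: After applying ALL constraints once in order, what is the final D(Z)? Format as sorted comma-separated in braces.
Constraint 1 (Z < V) on D(Z)={2,3,4,5,7,8} D(V)={1,6,7}: Z {2,3,4,5,7,8}->{2,3,4,5}; V {1,6,7}->{6,7}
Constraint 2 (U < V) on D(U)={1,2,3,6} D(V)={6,7}: no change
Constraint 3 (Z != U) on D(Z)={2,3,4,5} D(U)={1,2,3,6}: no change
So after all 3 constraints: D(Z) = {2,3,4,5}

Answer: {2,3,4,5}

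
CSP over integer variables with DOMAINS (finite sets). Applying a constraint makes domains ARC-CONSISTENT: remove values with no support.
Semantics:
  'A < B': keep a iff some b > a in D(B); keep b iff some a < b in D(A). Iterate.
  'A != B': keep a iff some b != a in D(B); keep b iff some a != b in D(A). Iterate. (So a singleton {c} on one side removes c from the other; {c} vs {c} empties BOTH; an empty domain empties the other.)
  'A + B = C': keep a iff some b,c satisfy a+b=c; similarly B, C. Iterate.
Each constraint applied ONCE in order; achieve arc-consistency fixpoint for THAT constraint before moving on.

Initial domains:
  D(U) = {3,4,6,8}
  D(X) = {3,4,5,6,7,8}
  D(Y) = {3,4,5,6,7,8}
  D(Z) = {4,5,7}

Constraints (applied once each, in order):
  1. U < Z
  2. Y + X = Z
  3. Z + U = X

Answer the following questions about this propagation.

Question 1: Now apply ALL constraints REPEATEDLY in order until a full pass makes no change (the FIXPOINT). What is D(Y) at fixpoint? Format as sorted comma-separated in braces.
pass 0 (initial): D(Y)={3,4,5,6,7,8}
pass 1: U {3,4,6,8}->{}; X {3,4,5,6,7,8}->{}; Y {3,4,5,6,7,8}->{3,4}; Z {4,5,7}->{}
pass 2: Y {3,4}->{}
pass 3: no change
Fixpoint after 3 passes: D(Y) = {}

Answer: {}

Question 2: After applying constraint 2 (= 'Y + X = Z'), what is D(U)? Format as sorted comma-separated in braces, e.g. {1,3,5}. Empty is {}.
Answer: {3,4,6}

Derivation:
Constraint 1 (U < Z) on D(U)={3,4,6,8} D(Z)={4,5,7}: U {3,4,6,8}->{3,4,6}
Constraint 2 (Y + X = Z) on D(Y)={3,4,5,6,7,8} D(X)={3,4,5,6,7,8} D(Z)={4,5,7}: Y {3,4,5,6,7,8}->{3,4}; X {3,4,5,6,7,8}->{3,4}; Z {4,5,7}->{7}
So after constraint 2: D(U) = {3,4,6}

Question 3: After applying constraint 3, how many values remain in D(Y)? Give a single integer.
Answer: 2

Derivation:
Constraint 1 (U < Z) on D(U)={3,4,6,8} D(Z)={4,5,7}: U {3,4,6,8}->{3,4,6}
Constraint 2 (Y + X = Z) on D(Y)={3,4,5,6,7,8} D(X)={3,4,5,6,7,8} D(Z)={4,5,7}: Y {3,4,5,6,7,8}->{3,4}; X {3,4,5,6,7,8}->{3,4}; Z {4,5,7}->{7}
Constraint 3 (Z + U = X) on D(Z)={7} D(U)={3,4,6} D(X)={3,4}: Z {7}->{}; U {3,4,6}->{}; X {3,4}->{}
So after constraint 3: D(Y)={3,4}, size = 2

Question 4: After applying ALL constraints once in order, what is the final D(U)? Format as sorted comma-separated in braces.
Constraint 1 (U < Z) on D(U)={3,4,6,8} D(Z)={4,5,7}: U {3,4,6,8}->{3,4,6}
Constraint 2 (Y + X = Z) on D(Y)={3,4,5,6,7,8} D(X)={3,4,5,6,7,8} D(Z)={4,5,7}: Y {3,4,5,6,7,8}->{3,4}; X {3,4,5,6,7,8}->{3,4}; Z {4,5,7}->{7}
Constraint 3 (Z + U = X) on D(Z)={7} D(U)={3,4,6} D(X)={3,4}: Z {7}->{}; U {3,4,6}->{}; X {3,4}->{}
So after all 3 constraints: D(U) = {}

Answer: {}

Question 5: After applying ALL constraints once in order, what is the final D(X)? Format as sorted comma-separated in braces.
Answer: {}

Derivation:
Constraint 1 (U < Z) on D(U)={3,4,6,8} D(Z)={4,5,7}: U {3,4,6,8}->{3,4,6}
Constraint 2 (Y + X = Z) on D(Y)={3,4,5,6,7,8} D(X)={3,4,5,6,7,8} D(Z)={4,5,7}: Y {3,4,5,6,7,8}->{3,4}; X {3,4,5,6,7,8}->{3,4}; Z {4,5,7}->{7}
Constraint 3 (Z + U = X) on D(Z)={7} D(U)={3,4,6} D(X)={3,4}: Z {7}->{}; U {3,4,6}->{}; X {3,4}->{}
So after all 3 constraints: D(X) = {}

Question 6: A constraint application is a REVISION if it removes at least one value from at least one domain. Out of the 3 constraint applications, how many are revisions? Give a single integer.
Answer: 3

Derivation:
Constraint 1 (U < Z) on D(U)={3,4,6,8} D(Z)={4,5,7}: U {3,4,6,8}->{3,4,6} => REVISION
Constraint 2 (Y + X = Z) on D(Y)={3,4,5,6,7,8} D(X)={3,4,5,6,7,8} D(Z)={4,5,7}: Y {3,4,5,6,7,8}->{3,4}; X {3,4,5,6,7,8}->{3,4}; Z {4,5,7}->{7} => REVISION
Constraint 3 (Z + U = X) on D(Z)={7} D(U)={3,4,6} D(X)={3,4}: Z {7}->{}; U {3,4,6}->{}; X {3,4}->{} => REVISION
Total revisions = 3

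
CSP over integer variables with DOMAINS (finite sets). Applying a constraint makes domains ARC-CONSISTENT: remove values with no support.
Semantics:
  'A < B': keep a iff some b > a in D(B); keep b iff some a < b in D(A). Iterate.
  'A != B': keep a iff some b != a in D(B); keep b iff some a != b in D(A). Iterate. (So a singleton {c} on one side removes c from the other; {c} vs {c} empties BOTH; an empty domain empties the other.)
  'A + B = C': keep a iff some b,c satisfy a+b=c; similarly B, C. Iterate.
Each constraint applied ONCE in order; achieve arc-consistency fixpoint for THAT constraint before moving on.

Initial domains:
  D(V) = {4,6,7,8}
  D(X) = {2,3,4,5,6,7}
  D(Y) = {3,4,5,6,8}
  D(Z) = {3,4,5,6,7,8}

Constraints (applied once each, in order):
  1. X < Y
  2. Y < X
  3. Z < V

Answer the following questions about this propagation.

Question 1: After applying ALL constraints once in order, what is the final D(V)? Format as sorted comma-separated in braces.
Answer: {4,6,7,8}

Derivation:
Constraint 1 (X < Y) on D(X)={2,3,4,5,6,7} D(Y)={3,4,5,6,8}: no change
Constraint 2 (Y < X) on D(Y)={3,4,5,6,8} D(X)={2,3,4,5,6,7}: Y {3,4,5,6,8}->{3,4,5,6}; X {2,3,4,5,6,7}->{4,5,6,7}
Constraint 3 (Z < V) on D(Z)={3,4,5,6,7,8} D(V)={4,6,7,8}: Z {3,4,5,6,7,8}->{3,4,5,6,7}
So after all 3 constraints: D(V) = {4,6,7,8}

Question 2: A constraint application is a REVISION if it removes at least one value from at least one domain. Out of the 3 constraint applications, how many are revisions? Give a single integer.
Answer: 2

Derivation:
Constraint 1 (X < Y) on D(X)={2,3,4,5,6,7} D(Y)={3,4,5,6,8}: no change => not a revision
Constraint 2 (Y < X) on D(Y)={3,4,5,6,8} D(X)={2,3,4,5,6,7}: Y {3,4,5,6,8}->{3,4,5,6}; X {2,3,4,5,6,7}->{4,5,6,7} => REVISION
Constraint 3 (Z < V) on D(Z)={3,4,5,6,7,8} D(V)={4,6,7,8}: Z {3,4,5,6,7,8}->{3,4,5,6,7} => REVISION
Total revisions = 2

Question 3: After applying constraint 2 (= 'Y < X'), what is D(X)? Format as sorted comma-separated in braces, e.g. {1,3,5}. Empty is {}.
Answer: {4,5,6,7}

Derivation:
Constraint 1 (X < Y) on D(X)={2,3,4,5,6,7} D(Y)={3,4,5,6,8}: no change
Constraint 2 (Y < X) on D(Y)={3,4,5,6,8} D(X)={2,3,4,5,6,7}: Y {3,4,5,6,8}->{3,4,5,6}; X {2,3,4,5,6,7}->{4,5,6,7}
So after constraint 2: D(X) = {4,5,6,7}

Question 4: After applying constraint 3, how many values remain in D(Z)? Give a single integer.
Constraint 1 (X < Y) on D(X)={2,3,4,5,6,7} D(Y)={3,4,5,6,8}: no change
Constraint 2 (Y < X) on D(Y)={3,4,5,6,8} D(X)={2,3,4,5,6,7}: Y {3,4,5,6,8}->{3,4,5,6}; X {2,3,4,5,6,7}->{4,5,6,7}
Constraint 3 (Z < V) on D(Z)={3,4,5,6,7,8} D(V)={4,6,7,8}: Z {3,4,5,6,7,8}->{3,4,5,6,7}
So after constraint 3: D(Z)={3,4,5,6,7}, size = 5

Answer: 5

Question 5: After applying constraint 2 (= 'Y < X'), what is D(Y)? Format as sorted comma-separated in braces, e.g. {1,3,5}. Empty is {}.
Answer: {3,4,5,6}

Derivation:
Constraint 1 (X < Y) on D(X)={2,3,4,5,6,7} D(Y)={3,4,5,6,8}: no change
Constraint 2 (Y < X) on D(Y)={3,4,5,6,8} D(X)={2,3,4,5,6,7}: Y {3,4,5,6,8}->{3,4,5,6}; X {2,3,4,5,6,7}->{4,5,6,7}
So after constraint 2: D(Y) = {3,4,5,6}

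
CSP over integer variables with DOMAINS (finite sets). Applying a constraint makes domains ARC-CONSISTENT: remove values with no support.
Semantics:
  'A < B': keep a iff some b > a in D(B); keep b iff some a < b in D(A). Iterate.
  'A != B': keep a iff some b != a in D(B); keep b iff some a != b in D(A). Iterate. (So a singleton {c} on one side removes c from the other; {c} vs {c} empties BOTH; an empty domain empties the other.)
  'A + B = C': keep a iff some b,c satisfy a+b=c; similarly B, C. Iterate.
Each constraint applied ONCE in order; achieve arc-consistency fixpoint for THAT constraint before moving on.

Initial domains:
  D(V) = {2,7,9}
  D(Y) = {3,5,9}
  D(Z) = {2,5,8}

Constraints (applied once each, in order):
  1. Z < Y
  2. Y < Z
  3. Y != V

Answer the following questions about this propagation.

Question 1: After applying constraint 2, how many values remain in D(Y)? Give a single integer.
Answer: 2

Derivation:
Constraint 1 (Z < Y) on D(Z)={2,5,8} D(Y)={3,5,9}: no change
Constraint 2 (Y < Z) on D(Y)={3,5,9} D(Z)={2,5,8}: Y {3,5,9}->{3,5}; Z {2,5,8}->{5,8}
So after constraint 2: D(Y)={3,5}, size = 2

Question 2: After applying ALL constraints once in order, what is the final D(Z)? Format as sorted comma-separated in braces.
Answer: {5,8}

Derivation:
Constraint 1 (Z < Y) on D(Z)={2,5,8} D(Y)={3,5,9}: no change
Constraint 2 (Y < Z) on D(Y)={3,5,9} D(Z)={2,5,8}: Y {3,5,9}->{3,5}; Z {2,5,8}->{5,8}
Constraint 3 (Y != V) on D(Y)={3,5} D(V)={2,7,9}: no change
So after all 3 constraints: D(Z) = {5,8}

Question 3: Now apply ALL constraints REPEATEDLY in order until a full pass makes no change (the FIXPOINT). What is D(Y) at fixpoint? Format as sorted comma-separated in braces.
pass 0 (initial): D(Y)={3,5,9}
pass 1: Y {3,5,9}->{3,5}; Z {2,5,8}->{5,8}
pass 2: V {2,7,9}->{}; Y {3,5}->{}; Z {5,8}->{}
pass 3: no change
Fixpoint after 3 passes: D(Y) = {}

Answer: {}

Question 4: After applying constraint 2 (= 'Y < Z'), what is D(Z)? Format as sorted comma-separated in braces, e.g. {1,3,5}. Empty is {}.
Constraint 1 (Z < Y) on D(Z)={2,5,8} D(Y)={3,5,9}: no change
Constraint 2 (Y < Z) on D(Y)={3,5,9} D(Z)={2,5,8}: Y {3,5,9}->{3,5}; Z {2,5,8}->{5,8}
So after constraint 2: D(Z) = {5,8}

Answer: {5,8}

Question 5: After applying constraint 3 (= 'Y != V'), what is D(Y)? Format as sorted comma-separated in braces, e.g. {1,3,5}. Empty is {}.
Constraint 1 (Z < Y) on D(Z)={2,5,8} D(Y)={3,5,9}: no change
Constraint 2 (Y < Z) on D(Y)={3,5,9} D(Z)={2,5,8}: Y {3,5,9}->{3,5}; Z {2,5,8}->{5,8}
Constraint 3 (Y != V) on D(Y)={3,5} D(V)={2,7,9}: no change
So after constraint 3: D(Y) = {3,5}

Answer: {3,5}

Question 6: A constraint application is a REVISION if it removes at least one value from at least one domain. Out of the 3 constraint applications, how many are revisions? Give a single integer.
Answer: 1

Derivation:
Constraint 1 (Z < Y) on D(Z)={2,5,8} D(Y)={3,5,9}: no change => not a revision
Constraint 2 (Y < Z) on D(Y)={3,5,9} D(Z)={2,5,8}: Y {3,5,9}->{3,5}; Z {2,5,8}->{5,8} => REVISION
Constraint 3 (Y != V) on D(Y)={3,5} D(V)={2,7,9}: no change => not a revision
Total revisions = 1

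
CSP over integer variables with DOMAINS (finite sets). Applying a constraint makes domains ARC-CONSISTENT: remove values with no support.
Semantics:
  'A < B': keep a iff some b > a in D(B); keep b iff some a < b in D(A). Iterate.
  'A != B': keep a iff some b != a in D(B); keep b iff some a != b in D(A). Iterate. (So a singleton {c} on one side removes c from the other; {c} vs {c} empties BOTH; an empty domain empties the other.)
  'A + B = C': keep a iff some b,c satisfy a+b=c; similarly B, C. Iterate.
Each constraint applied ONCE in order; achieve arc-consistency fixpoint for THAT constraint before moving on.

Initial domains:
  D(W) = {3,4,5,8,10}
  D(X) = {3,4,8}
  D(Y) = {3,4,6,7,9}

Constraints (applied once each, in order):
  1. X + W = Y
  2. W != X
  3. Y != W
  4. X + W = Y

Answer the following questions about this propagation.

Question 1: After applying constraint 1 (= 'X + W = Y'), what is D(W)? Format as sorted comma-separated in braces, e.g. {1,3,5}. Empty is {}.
Answer: {3,4,5}

Derivation:
Constraint 1 (X + W = Y) on D(X)={3,4,8} D(W)={3,4,5,8,10} D(Y)={3,4,6,7,9}: X {3,4,8}->{3,4}; W {3,4,5,8,10}->{3,4,5}; Y {3,4,6,7,9}->{6,7,9}
So after constraint 1: D(W) = {3,4,5}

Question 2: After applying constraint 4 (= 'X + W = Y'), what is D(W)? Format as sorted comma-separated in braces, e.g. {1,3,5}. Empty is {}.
Constraint 1 (X + W = Y) on D(X)={3,4,8} D(W)={3,4,5,8,10} D(Y)={3,4,6,7,9}: X {3,4,8}->{3,4}; W {3,4,5,8,10}->{3,4,5}; Y {3,4,6,7,9}->{6,7,9}
Constraint 2 (W != X) on D(W)={3,4,5} D(X)={3,4}: no change
Constraint 3 (Y != W) on D(Y)={6,7,9} D(W)={3,4,5}: no change
Constraint 4 (X + W = Y) on D(X)={3,4} D(W)={3,4,5} D(Y)={6,7,9}: no change
So after constraint 4: D(W) = {3,4,5}

Answer: {3,4,5}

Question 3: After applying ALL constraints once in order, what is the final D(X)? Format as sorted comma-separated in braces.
Constraint 1 (X + W = Y) on D(X)={3,4,8} D(W)={3,4,5,8,10} D(Y)={3,4,6,7,9}: X {3,4,8}->{3,4}; W {3,4,5,8,10}->{3,4,5}; Y {3,4,6,7,9}->{6,7,9}
Constraint 2 (W != X) on D(W)={3,4,5} D(X)={3,4}: no change
Constraint 3 (Y != W) on D(Y)={6,7,9} D(W)={3,4,5}: no change
Constraint 4 (X + W = Y) on D(X)={3,4} D(W)={3,4,5} D(Y)={6,7,9}: no change
So after all 4 constraints: D(X) = {3,4}

Answer: {3,4}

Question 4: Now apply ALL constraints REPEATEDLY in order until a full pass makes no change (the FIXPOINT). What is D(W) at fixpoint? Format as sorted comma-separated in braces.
pass 0 (initial): D(W)={3,4,5,8,10}
pass 1: W {3,4,5,8,10}->{3,4,5}; X {3,4,8}->{3,4}; Y {3,4,6,7,9}->{6,7,9}
pass 2: no change
Fixpoint after 2 passes: D(W) = {3,4,5}

Answer: {3,4,5}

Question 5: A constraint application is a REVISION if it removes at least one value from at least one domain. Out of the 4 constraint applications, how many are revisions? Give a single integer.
Constraint 1 (X + W = Y) on D(X)={3,4,8} D(W)={3,4,5,8,10} D(Y)={3,4,6,7,9}: X {3,4,8}->{3,4}; W {3,4,5,8,10}->{3,4,5}; Y {3,4,6,7,9}->{6,7,9} => REVISION
Constraint 2 (W != X) on D(W)={3,4,5} D(X)={3,4}: no change => not a revision
Constraint 3 (Y != W) on D(Y)={6,7,9} D(W)={3,4,5}: no change => not a revision
Constraint 4 (X + W = Y) on D(X)={3,4} D(W)={3,4,5} D(Y)={6,7,9}: no change => not a revision
Total revisions = 1

Answer: 1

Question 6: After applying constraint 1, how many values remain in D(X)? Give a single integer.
Constraint 1 (X + W = Y) on D(X)={3,4,8} D(W)={3,4,5,8,10} D(Y)={3,4,6,7,9}: X {3,4,8}->{3,4}; W {3,4,5,8,10}->{3,4,5}; Y {3,4,6,7,9}->{6,7,9}
So after constraint 1: D(X)={3,4}, size = 2

Answer: 2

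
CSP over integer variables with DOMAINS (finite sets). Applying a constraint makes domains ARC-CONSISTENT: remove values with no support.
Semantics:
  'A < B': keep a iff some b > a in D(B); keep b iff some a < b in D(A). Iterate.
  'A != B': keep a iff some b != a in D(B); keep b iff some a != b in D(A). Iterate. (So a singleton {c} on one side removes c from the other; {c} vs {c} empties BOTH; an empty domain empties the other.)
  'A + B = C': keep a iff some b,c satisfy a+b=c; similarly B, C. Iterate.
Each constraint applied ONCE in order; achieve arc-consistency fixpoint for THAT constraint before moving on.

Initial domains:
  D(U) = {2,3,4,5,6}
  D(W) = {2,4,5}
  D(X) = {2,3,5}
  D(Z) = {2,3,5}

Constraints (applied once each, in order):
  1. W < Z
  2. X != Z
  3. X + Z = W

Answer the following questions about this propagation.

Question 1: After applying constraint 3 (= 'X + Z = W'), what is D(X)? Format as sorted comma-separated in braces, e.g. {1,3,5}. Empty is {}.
Answer: {}

Derivation:
Constraint 1 (W < Z) on D(W)={2,4,5} D(Z)={2,3,5}: W {2,4,5}->{2,4}; Z {2,3,5}->{3,5}
Constraint 2 (X != Z) on D(X)={2,3,5} D(Z)={3,5}: no change
Constraint 3 (X + Z = W) on D(X)={2,3,5} D(Z)={3,5} D(W)={2,4}: X {2,3,5}->{}; Z {3,5}->{}; W {2,4}->{}
So after constraint 3: D(X) = {}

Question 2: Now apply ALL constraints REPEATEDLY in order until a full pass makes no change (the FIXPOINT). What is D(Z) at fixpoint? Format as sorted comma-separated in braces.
Answer: {}

Derivation:
pass 0 (initial): D(Z)={2,3,5}
pass 1: W {2,4,5}->{}; X {2,3,5}->{}; Z {2,3,5}->{}
pass 2: no change
Fixpoint after 2 passes: D(Z) = {}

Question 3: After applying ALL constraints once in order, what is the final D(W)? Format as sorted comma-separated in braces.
Answer: {}

Derivation:
Constraint 1 (W < Z) on D(W)={2,4,5} D(Z)={2,3,5}: W {2,4,5}->{2,4}; Z {2,3,5}->{3,5}
Constraint 2 (X != Z) on D(X)={2,3,5} D(Z)={3,5}: no change
Constraint 3 (X + Z = W) on D(X)={2,3,5} D(Z)={3,5} D(W)={2,4}: X {2,3,5}->{}; Z {3,5}->{}; W {2,4}->{}
So after all 3 constraints: D(W) = {}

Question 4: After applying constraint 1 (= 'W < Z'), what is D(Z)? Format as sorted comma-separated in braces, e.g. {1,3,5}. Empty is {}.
Answer: {3,5}

Derivation:
Constraint 1 (W < Z) on D(W)={2,4,5} D(Z)={2,3,5}: W {2,4,5}->{2,4}; Z {2,3,5}->{3,5}
So after constraint 1: D(Z) = {3,5}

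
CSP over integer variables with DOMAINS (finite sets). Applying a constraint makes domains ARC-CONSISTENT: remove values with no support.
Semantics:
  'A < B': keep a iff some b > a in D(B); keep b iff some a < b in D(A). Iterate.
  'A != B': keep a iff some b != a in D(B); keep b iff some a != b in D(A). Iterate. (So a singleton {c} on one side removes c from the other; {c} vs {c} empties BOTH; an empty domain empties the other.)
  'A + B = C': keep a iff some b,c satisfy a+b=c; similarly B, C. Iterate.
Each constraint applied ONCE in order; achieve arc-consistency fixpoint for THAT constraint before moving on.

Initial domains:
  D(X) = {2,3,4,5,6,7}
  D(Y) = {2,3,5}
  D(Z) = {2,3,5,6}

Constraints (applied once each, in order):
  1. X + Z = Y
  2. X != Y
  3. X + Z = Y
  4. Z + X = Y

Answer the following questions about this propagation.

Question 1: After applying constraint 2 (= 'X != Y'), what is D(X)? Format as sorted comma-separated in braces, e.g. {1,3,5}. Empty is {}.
Constraint 1 (X + Z = Y) on D(X)={2,3,4,5,6,7} D(Z)={2,3,5,6} D(Y)={2,3,5}: X {2,3,4,5,6,7}->{2,3}; Z {2,3,5,6}->{2,3}; Y {2,3,5}->{5}
Constraint 2 (X != Y) on D(X)={2,3} D(Y)={5}: no change
So after constraint 2: D(X) = {2,3}

Answer: {2,3}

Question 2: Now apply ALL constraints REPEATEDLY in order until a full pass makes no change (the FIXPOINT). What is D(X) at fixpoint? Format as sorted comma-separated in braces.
Answer: {2,3}

Derivation:
pass 0 (initial): D(X)={2,3,4,5,6,7}
pass 1: X {2,3,4,5,6,7}->{2,3}; Y {2,3,5}->{5}; Z {2,3,5,6}->{2,3}
pass 2: no change
Fixpoint after 2 passes: D(X) = {2,3}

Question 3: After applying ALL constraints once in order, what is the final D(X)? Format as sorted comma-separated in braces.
Constraint 1 (X + Z = Y) on D(X)={2,3,4,5,6,7} D(Z)={2,3,5,6} D(Y)={2,3,5}: X {2,3,4,5,6,7}->{2,3}; Z {2,3,5,6}->{2,3}; Y {2,3,5}->{5}
Constraint 2 (X != Y) on D(X)={2,3} D(Y)={5}: no change
Constraint 3 (X + Z = Y) on D(X)={2,3} D(Z)={2,3} D(Y)={5}: no change
Constraint 4 (Z + X = Y) on D(Z)={2,3} D(X)={2,3} D(Y)={5}: no change
So after all 4 constraints: D(X) = {2,3}

Answer: {2,3}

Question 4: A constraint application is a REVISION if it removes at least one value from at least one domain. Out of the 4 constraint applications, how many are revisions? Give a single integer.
Constraint 1 (X + Z = Y) on D(X)={2,3,4,5,6,7} D(Z)={2,3,5,6} D(Y)={2,3,5}: X {2,3,4,5,6,7}->{2,3}; Z {2,3,5,6}->{2,3}; Y {2,3,5}->{5} => REVISION
Constraint 2 (X != Y) on D(X)={2,3} D(Y)={5}: no change => not a revision
Constraint 3 (X + Z = Y) on D(X)={2,3} D(Z)={2,3} D(Y)={5}: no change => not a revision
Constraint 4 (Z + X = Y) on D(Z)={2,3} D(X)={2,3} D(Y)={5}: no change => not a revision
Total revisions = 1

Answer: 1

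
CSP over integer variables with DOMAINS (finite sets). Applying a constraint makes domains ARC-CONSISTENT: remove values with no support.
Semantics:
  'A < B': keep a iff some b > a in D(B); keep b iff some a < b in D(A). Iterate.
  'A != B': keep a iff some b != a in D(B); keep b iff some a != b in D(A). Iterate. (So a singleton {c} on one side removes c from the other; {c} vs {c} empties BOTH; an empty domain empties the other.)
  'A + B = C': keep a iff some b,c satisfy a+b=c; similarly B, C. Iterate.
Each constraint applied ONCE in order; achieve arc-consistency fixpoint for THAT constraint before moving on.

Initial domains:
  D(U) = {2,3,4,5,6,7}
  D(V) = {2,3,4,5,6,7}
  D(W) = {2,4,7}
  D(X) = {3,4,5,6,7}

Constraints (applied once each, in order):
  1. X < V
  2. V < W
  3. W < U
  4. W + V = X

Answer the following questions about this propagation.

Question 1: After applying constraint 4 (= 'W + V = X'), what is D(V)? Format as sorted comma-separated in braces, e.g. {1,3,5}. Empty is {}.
Answer: {}

Derivation:
Constraint 1 (X < V) on D(X)={3,4,5,6,7} D(V)={2,3,4,5,6,7}: X {3,4,5,6,7}->{3,4,5,6}; V {2,3,4,5,6,7}->{4,5,6,7}
Constraint 2 (V < W) on D(V)={4,5,6,7} D(W)={2,4,7}: V {4,5,6,7}->{4,5,6}; W {2,4,7}->{7}
Constraint 3 (W < U) on D(W)={7} D(U)={2,3,4,5,6,7}: W {7}->{}; U {2,3,4,5,6,7}->{}
Constraint 4 (W + V = X) on D(W)={} D(V)={4,5,6} D(X)={3,4,5,6}: V {4,5,6}->{}; X {3,4,5,6}->{}
So after constraint 4: D(V) = {}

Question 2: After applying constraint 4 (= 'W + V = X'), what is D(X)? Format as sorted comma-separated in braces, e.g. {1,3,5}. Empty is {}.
Answer: {}

Derivation:
Constraint 1 (X < V) on D(X)={3,4,5,6,7} D(V)={2,3,4,5,6,7}: X {3,4,5,6,7}->{3,4,5,6}; V {2,3,4,5,6,7}->{4,5,6,7}
Constraint 2 (V < W) on D(V)={4,5,6,7} D(W)={2,4,7}: V {4,5,6,7}->{4,5,6}; W {2,4,7}->{7}
Constraint 3 (W < U) on D(W)={7} D(U)={2,3,4,5,6,7}: W {7}->{}; U {2,3,4,5,6,7}->{}
Constraint 4 (W + V = X) on D(W)={} D(V)={4,5,6} D(X)={3,4,5,6}: V {4,5,6}->{}; X {3,4,5,6}->{}
So after constraint 4: D(X) = {}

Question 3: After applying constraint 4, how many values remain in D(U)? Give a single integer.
Answer: 0

Derivation:
Constraint 1 (X < V) on D(X)={3,4,5,6,7} D(V)={2,3,4,5,6,7}: X {3,4,5,6,7}->{3,4,5,6}; V {2,3,4,5,6,7}->{4,5,6,7}
Constraint 2 (V < W) on D(V)={4,5,6,7} D(W)={2,4,7}: V {4,5,6,7}->{4,5,6}; W {2,4,7}->{7}
Constraint 3 (W < U) on D(W)={7} D(U)={2,3,4,5,6,7}: W {7}->{}; U {2,3,4,5,6,7}->{}
Constraint 4 (W + V = X) on D(W)={} D(V)={4,5,6} D(X)={3,4,5,6}: V {4,5,6}->{}; X {3,4,5,6}->{}
So after constraint 4: D(U)={}, size = 0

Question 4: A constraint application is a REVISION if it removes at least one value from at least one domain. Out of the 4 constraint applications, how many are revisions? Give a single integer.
Answer: 4

Derivation:
Constraint 1 (X < V) on D(X)={3,4,5,6,7} D(V)={2,3,4,5,6,7}: X {3,4,5,6,7}->{3,4,5,6}; V {2,3,4,5,6,7}->{4,5,6,7} => REVISION
Constraint 2 (V < W) on D(V)={4,5,6,7} D(W)={2,4,7}: V {4,5,6,7}->{4,5,6}; W {2,4,7}->{7} => REVISION
Constraint 3 (W < U) on D(W)={7} D(U)={2,3,4,5,6,7}: W {7}->{}; U {2,3,4,5,6,7}->{} => REVISION
Constraint 4 (W + V = X) on D(W)={} D(V)={4,5,6} D(X)={3,4,5,6}: V {4,5,6}->{}; X {3,4,5,6}->{} => REVISION
Total revisions = 4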